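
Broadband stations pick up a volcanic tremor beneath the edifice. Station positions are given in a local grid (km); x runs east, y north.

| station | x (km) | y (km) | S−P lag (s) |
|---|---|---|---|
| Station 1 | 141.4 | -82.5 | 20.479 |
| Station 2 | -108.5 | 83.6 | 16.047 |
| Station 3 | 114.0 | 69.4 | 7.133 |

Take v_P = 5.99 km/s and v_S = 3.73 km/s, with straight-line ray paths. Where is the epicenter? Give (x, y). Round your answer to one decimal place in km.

Distance from S−P lag: d = Δt · v_P v_S / (v_P − v_S) = Δt · (5.99·3.73)/(5.99−3.73) ≈ 9.8862·Δt.
So d_Station 1 = 202.46, d_Station 2 = 158.64, d_Station 3 = 70.52 km.
Circle about each station: (x − 141.4)² + (y + 82.5)² = 202.46²; (x + 108.5)² + (y − 83.6)² = 158.64²; (x − 114.0)² + (y − 69.4)² = 70.52².
Subtracting the Station 1 equation from the Station 2 and Station 3 equations removes the quadratic terms:
-499.8 x + 332.2 y = 7784.40
-54.8 x + 303.8 y = 27029.13
Solving the 2×2 system: x ≈ 49.5, y ≈ 97.9 km.
Check against Station 1 (with the unrounded x, y): √((x − 141.4)²+(y + 82.5)²) = 202.46 ≈ 202.46 km. ✓

49.5 km east, 97.9 km north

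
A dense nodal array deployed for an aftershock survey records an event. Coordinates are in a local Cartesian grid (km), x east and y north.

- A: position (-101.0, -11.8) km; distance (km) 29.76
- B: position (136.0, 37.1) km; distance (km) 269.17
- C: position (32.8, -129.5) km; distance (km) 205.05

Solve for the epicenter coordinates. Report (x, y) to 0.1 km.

Circle about each station: (x + 101.0)² + (y + 11.8)² = 29.76²; (x − 136.0)² + (y − 37.1)² = 269.17²; (x − 32.8)² + (y + 129.5)² = 205.05².
Subtracting the A equation from the B and C equations removes the quadratic terms:
474.0 x + 97.8 y = -62034.66
267.6 x − 235.4 y = -33653.99
Solving the 2×2 system: x ≈ -129.9, y ≈ -4.7 km.

(-129.9, -4.7)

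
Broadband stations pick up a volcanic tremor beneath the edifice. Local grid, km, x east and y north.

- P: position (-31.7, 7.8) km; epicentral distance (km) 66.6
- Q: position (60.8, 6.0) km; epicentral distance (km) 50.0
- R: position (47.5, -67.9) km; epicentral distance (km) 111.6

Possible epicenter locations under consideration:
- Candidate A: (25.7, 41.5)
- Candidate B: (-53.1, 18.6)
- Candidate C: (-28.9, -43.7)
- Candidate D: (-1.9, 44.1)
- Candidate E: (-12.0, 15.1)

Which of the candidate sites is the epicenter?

For each candidate, compare |candidate − station| to the reported distance:
Candidate A: residuals P 0.0, Q 0.1, R 0.0 → max 0.1 km
Candidate B: residuals P 42.6, Q 64.6, R 21.1 → max 64.6 km
Candidate C: residuals P 15.0, Q 52.5, R 31.5 → max 52.5 km
Candidate D: residuals P 19.6, Q 23.4, R 10.8 → max 23.4 km
Candidate E: residuals P 45.6, Q 23.4, R 9.5 → max 45.6 km
Only Candidate A has all residuals ≈ 0.

Candidate A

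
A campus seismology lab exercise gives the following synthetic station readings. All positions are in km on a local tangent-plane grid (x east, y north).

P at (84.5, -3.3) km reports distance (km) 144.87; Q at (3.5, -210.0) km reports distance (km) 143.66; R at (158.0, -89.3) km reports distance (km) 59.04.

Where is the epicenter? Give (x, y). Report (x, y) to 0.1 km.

(129.5, -141.0)

Circle about each station: (x − 84.5)² + (y + 3.3)² = 144.87²; (x − 3.5)² + (y + 210.0)² = 143.66²; (x − 158.0)² + (y + 89.3)² = 59.04².
Subtracting the P equation from the Q and R equations removes the quadratic terms:
-162.0 x − 413.4 y = 37310.23
147.0 x − 172.0 y = 43288.95
Solving the 2×2 system: x ≈ 129.5, y ≈ -141.0 km.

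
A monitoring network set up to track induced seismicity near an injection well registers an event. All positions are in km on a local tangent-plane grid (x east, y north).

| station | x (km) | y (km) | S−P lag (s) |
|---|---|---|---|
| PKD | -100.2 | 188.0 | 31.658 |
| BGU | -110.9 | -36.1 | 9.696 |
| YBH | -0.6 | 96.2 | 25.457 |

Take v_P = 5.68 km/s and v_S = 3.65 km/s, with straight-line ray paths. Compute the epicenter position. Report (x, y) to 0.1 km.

-120.1 km east, -134.7 km north

Distance from S−P lag: d = Δt · v_P v_S / (v_P − v_S) = Δt · (5.68·3.65)/(5.68−3.65) ≈ 10.2128·Δt.
So d_PKD = 323.32, d_BGU = 99.02, d_YBH = 259.99 km.
Circle about each station: (x + 100.2)² + (y − 188.0)² = 323.32²; (x + 110.9)² + (y + 36.1)² = 99.02²; (x + 0.6)² + (y − 96.2)² = 259.99².
Subtracting the PKD equation from the BGU and YBH equations removes the quadratic terms:
-21.4 x − 448.2 y = 62948.84
199.2 x − 183.6 y = 811.78
Solving the 2×2 system: x ≈ -120.1, y ≈ -134.7 km.
Check against PKD (with the unrounded x, y): √((x + 100.2)²+(y − 188.0)²) = 323.33 ≈ 323.32 km. ✓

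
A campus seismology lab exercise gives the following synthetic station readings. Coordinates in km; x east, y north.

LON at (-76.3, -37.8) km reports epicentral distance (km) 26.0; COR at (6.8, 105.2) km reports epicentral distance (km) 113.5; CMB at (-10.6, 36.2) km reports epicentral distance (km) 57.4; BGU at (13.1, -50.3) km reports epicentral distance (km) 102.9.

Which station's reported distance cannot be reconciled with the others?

Solve using three stations at a time. Using COR, CMB, BGU (subtract circle equations pairwise → linear system) gives (x, y) ≈ (-64.7, 17.1).
Distances from that point to each station vs reported:
  LON: calculated 56.1 vs reported 26.0 → residual 30.1 km
  COR: calculated 113.5 vs reported 113.5 → residual 0.0 km
  CMB: calculated 57.3 vs reported 57.4 → residual 0.1 km
  BGU: calculated 102.9 vs reported 102.9 → residual 0.0 km
COR, CMB, BGU are mutually consistent (residuals ≈ 0); LON is off by 30.1 km.

LON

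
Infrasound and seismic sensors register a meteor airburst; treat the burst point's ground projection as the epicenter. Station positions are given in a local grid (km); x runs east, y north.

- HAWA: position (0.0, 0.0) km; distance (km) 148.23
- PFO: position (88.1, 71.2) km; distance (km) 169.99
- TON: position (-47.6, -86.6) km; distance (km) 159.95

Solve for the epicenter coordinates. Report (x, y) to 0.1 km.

(112.0, -97.1)

Circle about each station: x² + y² = 148.23²; (x − 88.1)² + (y − 71.2)² = 169.99²; (x + 47.6)² + (y + 86.6)² = 159.95².
Subtracting pairs of circle equations eliminates x²+y² and gives linear equations (the radical axes):
176.2 x + 142.4 y = 5906.58
-95.2 x − 173.2 y = 6153.45
Solving the 2×2 system: x ≈ 112.0, y ≈ -97.1 km.
Check against HAWA (with the unrounded x, y): √(x²+y²) = 148.20 ≈ 148.23 km. ✓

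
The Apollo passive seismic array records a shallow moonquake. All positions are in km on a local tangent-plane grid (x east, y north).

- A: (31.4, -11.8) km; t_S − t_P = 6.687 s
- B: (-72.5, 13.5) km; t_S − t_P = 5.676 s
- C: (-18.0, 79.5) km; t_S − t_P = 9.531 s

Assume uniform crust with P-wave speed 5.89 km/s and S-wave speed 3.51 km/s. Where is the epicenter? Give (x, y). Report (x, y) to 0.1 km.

Distance from S−P lag: d = Δt · v_P v_S / (v_P − v_S) = Δt · (5.89·3.51)/(5.89−3.51) ≈ 8.6865·Δt.
So d_A = 58.09, d_B = 49.30, d_C = 82.79 km.
Circle about each station: (x − 31.4)² + (y + 11.8)² = 58.09²; (x + 72.5)² + (y − 13.5)² = 49.30²; (x + 18.0)² + (y − 79.5)² = 82.79².
Subtracting pairs of circle equations eliminates x²+y² and gives linear equations (the radical axes):
-207.8 x + 50.6 y = 5257.26
-98.8 x + 182.6 y = 2039.31
Solving the 2×2 system: x ≈ -26.0, y ≈ -2.9 km.
Check against A (with the unrounded x, y): √((x − 31.4)²+(y + 11.8)²) = 58.09 ≈ 58.09 km. ✓

x ≈ -26.0 km, y ≈ -2.9 km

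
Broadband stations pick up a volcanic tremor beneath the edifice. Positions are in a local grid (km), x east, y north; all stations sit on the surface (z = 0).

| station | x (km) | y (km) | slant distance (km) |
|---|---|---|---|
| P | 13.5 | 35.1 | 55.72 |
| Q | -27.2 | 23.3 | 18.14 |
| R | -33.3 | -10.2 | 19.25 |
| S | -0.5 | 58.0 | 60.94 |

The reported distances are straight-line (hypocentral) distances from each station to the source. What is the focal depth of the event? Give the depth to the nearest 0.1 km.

Each station gives a sphere (x−x_i)² + (y−y_i)² + z² = d_i² (stations at z=0).
Subtracting the P sphere from Q and R: z² cancels, leaving linear equations in x and y:
-81.4 x − 23.6 y = 2644.13
-93.6 x − 90.6 y = 2532.83
Solving: x ≈ -34.802, y ≈ 7.998 km (keep extra digits for the depth step; rounded: -34.8, 8.0).
Then from the P sphere: z² = 55.72² − (x − 13.5)² − (y − 35.1)² with x = -34.802, y = 7.998, so z ≈ 6.092 ≈ 6.1 km.

6.1 km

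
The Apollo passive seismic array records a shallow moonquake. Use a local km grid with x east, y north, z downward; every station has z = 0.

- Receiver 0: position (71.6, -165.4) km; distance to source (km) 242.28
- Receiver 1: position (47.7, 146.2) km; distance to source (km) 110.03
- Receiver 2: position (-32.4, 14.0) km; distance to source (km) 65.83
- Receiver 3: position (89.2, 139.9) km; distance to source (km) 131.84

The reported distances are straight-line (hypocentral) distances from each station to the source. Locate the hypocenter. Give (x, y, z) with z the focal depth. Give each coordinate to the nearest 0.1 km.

Each station gives a sphere (x−x_i)² + (y−y_i)² + z² = d_i² (stations at z=0).
Subtracting the Receiver 0 sphere from Receiver 1 and Receiver 2: z² cancels, leaving linear equations in x and y:
-47.8 x + 623.2 y = 37759.01
-208.0 x + 358.8 y = 23128.05
Solving: x ≈ -7.695, y ≈ 59.999 km (keep extra digits for the depth step; rounded: -7.7, 60.0).
Then from the Receiver 0 sphere: z² = 242.28² − (x − 71.6)² − (y + 165.4)² with x = -7.695, y = 59.999, so z ≈ 40.090 ≈ 40.1 km.

x ≈ -7.7 km, y ≈ 60.0 km, depth ≈ 40.1 km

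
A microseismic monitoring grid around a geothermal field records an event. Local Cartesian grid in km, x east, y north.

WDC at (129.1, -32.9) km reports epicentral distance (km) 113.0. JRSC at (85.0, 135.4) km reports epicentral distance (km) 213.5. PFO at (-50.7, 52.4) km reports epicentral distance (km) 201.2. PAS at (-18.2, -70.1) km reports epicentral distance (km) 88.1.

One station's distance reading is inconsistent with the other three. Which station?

Solve using three stations at a time. Using WDC, PFO, PAS (subtract circle equations pairwise → linear system) gives (x, y) ≈ (55.4, -118.6).
Distances from that point to each station vs reported:
  WDC: calculated 113.0 vs reported 113.0 → residual 0.0 km
  JRSC: calculated 255.7 vs reported 213.5 → residual 42.2 km
  PFO: calculated 201.2 vs reported 201.2 → residual 0.0 km
  PAS: calculated 88.1 vs reported 88.1 → residual 0.0 km
WDC, PFO, PAS are mutually consistent (residuals ≈ 0); JRSC is off by 42.2 km.

JRSC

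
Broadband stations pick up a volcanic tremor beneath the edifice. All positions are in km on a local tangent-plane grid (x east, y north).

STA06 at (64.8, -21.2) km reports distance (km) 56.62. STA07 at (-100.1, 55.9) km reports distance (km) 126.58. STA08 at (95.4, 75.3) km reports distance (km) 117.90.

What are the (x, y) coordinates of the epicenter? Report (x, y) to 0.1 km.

Circle about each station: (x − 64.8)² + (y + 21.2)² = 56.62²; (x + 100.1)² + (y − 55.9)² = 126.58²; (x − 95.4)² + (y − 75.3)² = 117.90².
Subtracting pairs of circle equations eliminates x²+y² and gives linear equations (the radical axes):
-329.8 x + 154.2 y = -4320.33
61.2 x + 193.0 y = -571.82
Solving the 2×2 system: x ≈ 10.2, y ≈ -6.2 km.
Check against STA06 (with the unrounded x, y): √((x − 64.8)²+(y + 21.2)²) = 56.62 ≈ 56.62 km. ✓

(10.2, -6.2)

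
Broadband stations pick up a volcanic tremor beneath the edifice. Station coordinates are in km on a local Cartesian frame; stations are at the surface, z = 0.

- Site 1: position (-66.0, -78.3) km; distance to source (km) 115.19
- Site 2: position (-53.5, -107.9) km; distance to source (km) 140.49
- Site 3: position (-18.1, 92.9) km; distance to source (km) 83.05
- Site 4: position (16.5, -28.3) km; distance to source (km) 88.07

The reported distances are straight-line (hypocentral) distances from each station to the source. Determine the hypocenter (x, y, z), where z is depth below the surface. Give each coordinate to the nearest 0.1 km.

Each station gives a sphere (x−x_i)² + (y−y_i)² + z² = d_i² (stations at z=0).
Subtracting the Site 1 sphere from Site 2 and Site 3: z² cancels, leaving linear equations in x and y:
25.0 x − 59.2 y = -2450.93
95.8 x + 342.4 y = 4842.56
Solving: x ≈ -38.824, y ≈ 25.006 km (keep extra digits for the depth step; rounded: -38.8, 25.0).
Then from the Site 1 sphere: z² = 115.19² − (x + 66.0)² − (y + 78.3)² with x = -38.824, y = 25.006, so z ≈ 43.105 ≈ 43.1 km.

x ≈ -38.8 km, y ≈ 25.0 km, depth ≈ 43.1 km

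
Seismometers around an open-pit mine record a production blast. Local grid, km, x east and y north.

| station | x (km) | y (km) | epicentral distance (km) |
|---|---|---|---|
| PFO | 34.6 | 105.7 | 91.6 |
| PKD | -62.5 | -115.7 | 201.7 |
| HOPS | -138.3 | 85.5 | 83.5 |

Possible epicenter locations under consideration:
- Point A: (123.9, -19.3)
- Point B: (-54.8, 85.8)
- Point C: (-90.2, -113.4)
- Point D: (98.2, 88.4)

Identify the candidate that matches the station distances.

Point B

For each candidate, compare |candidate − station| to the reported distance:
Point A: residuals PFO 62.0, PKD 8.2, HOPS 198.9 → max 198.9 km
Point B: residuals PFO 0.0, PKD 0.1, HOPS 0.0 → max 0.1 km
Point C: residuals PFO 160.6, PKD 173.9, HOPS 121.1 → max 173.9 km
Point D: residuals PFO 25.7, PKD 58.1, HOPS 153.0 → max 153.0 km
Only Point B has all residuals ≈ 0.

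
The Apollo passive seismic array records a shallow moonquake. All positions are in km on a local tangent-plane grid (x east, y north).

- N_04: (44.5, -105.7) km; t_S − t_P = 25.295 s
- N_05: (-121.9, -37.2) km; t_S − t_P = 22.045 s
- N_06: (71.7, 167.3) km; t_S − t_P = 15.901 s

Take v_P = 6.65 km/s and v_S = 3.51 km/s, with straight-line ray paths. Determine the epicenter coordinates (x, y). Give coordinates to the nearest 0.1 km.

x ≈ -3.5 km, y ≈ 76.1 km

Distance from S−P lag: d = Δt · v_P v_S / (v_P − v_S) = Δt · (6.65·3.51)/(6.65−3.51) ≈ 7.4336·Δt.
So d_N_04 = 188.03, d_N_05 = 163.87, d_N_06 = 118.20 km.
Circle about each station: (x − 44.5)² + (y + 105.7)² = 188.03²; (x + 121.9)² + (y + 37.2)² = 163.87²; (x − 71.7)² + (y − 167.3)² = 118.20².
Subtracting the N_04 equation from the N_05 and N_06 equations removes the quadratic terms:
-332.8 x + 137.0 y = 11592.61
54.4 x + 546.0 y = 41361.48
Solving the 2×2 system: x ≈ -3.5, y ≈ 76.1 km.
Check against N_04 (with the unrounded x, y): √((x − 44.5)²+(y + 105.7)²) = 188.03 ≈ 188.03 km. ✓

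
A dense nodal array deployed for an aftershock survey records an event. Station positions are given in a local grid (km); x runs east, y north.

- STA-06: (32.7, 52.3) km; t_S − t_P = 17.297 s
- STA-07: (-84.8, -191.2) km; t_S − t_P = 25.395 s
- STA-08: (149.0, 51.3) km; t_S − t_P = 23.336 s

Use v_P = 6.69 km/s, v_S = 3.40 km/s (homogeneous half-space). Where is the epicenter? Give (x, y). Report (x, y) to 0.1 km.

(39.4, -67.1)

Distance from S−P lag: d = Δt · v_P v_S / (v_P − v_S) = Δt · (6.69·3.40)/(6.69−3.40) ≈ 6.9137·Δt.
So d_STA-06 = 119.59, d_STA-07 = 175.57, d_STA-08 = 161.34 km.
Circle about each station: (x − 32.7)² + (y − 52.3)² = 119.59²; (x + 84.8)² + (y + 191.2)² = 175.57²; (x − 149.0)² + (y − 51.3)² = 161.34².
Subtracting the STA-06 equation from the STA-07 and STA-08 equations removes the quadratic terms:
-235.0 x − 487.0 y = 23420.84
232.6 x − 2.0 y = 9299.28
Solving the 2×2 system: x ≈ 39.4, y ≈ -67.1 km.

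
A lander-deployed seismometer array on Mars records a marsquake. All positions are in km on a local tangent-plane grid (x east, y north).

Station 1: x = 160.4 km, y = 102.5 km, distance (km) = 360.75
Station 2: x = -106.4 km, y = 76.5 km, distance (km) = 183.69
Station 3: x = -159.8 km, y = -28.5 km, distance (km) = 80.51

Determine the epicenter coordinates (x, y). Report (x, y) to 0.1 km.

(-134.7, -105.0)

Circle about each station: (x − 160.4)² + (y − 102.5)² = 360.75²; (x + 106.4)² + (y − 76.5)² = 183.69²; (x + 159.8)² + (y + 28.5)² = 80.51².
Subtracting the Station 1 equation from the Station 2 and Station 3 equations removes the quadratic terms:
-533.6 x − 52.0 y = 77337.35
-640.4 x − 262.0 y = 113772.58
Solving the 2×2 system: x ≈ -134.7, y ≈ -105.0 km.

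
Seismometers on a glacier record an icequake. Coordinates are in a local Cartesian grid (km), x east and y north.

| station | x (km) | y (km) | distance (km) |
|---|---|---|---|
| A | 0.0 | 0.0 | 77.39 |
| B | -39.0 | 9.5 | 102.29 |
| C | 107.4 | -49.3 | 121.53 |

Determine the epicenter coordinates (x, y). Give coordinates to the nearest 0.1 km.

(50.9, 58.3)

Circle about each station: x² + y² = 77.39²; (x + 39.0)² + (y − 9.5)² = 102.29²; (x − 107.4)² + (y + 49.3)² = 121.53².
Subtracting the A equation from the B and C equations removes the quadratic terms:
-78.0 x + 19.0 y = -2862.78
214.8 x − 98.6 y = 5184.92
Solving the 2×2 system: x ≈ 50.9, y ≈ 58.3 km.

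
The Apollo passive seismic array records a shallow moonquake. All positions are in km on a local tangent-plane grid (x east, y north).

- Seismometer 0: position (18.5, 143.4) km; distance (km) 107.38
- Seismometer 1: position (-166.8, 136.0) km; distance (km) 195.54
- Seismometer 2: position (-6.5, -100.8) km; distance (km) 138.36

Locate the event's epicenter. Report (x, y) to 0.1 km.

Circle about each station: (x − 18.5)² + (y − 143.4)² = 107.38²; (x + 166.8)² + (y − 136.0)² = 195.54²; (x + 6.5)² + (y + 100.8)² = 138.36².
Subtracting pairs of circle equations eliminates x²+y² and gives linear equations (the radical axes):
-370.6 x − 14.8 y = -1293.00
-50.0 x − 488.4 y = -18315.95
Solving the 2×2 system: x ≈ 2.0, y ≈ 37.3 km.

(2.0, 37.3)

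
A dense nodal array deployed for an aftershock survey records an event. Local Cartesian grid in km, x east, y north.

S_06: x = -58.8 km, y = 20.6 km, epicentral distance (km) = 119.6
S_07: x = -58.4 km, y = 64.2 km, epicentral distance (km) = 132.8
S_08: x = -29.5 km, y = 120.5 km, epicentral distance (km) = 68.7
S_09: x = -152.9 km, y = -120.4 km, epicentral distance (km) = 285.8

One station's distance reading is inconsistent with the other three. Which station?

S_07

Solve using three stations at a time. Using S_06, S_08, S_09 (subtract circle equations pairwise → linear system) gives (x, y) ≈ (34.3, 95.5).
Distances from that point to each station vs reported:
  S_06: calculated 119.5 vs reported 119.6 → residual 0.1 km
  S_07: calculated 97.8 vs reported 132.8 → residual 35.0 km
  S_08: calculated 68.5 vs reported 68.7 → residual 0.2 km
  S_09: calculated 285.7 vs reported 285.8 → residual 0.1 km
S_06, S_08, S_09 are mutually consistent (residuals ≈ 0); S_07 is off by 35.0 km.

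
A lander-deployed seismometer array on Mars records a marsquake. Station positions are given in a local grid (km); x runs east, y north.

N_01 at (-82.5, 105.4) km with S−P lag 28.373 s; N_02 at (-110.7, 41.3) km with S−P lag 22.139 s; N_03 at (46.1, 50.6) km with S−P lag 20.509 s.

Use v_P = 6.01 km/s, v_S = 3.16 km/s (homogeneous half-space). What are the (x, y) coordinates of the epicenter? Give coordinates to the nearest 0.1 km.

Distance from S−P lag: d = Δt · v_P v_S / (v_P − v_S) = Δt · (6.01·3.16)/(6.01−3.16) ≈ 6.6637·Δt.
So d_N_01 = 189.07, d_N_02 = 147.53, d_N_03 = 136.67 km.
Circle about each station: (x + 82.5)² + (y − 105.4)² = 189.07²; (x + 110.7)² + (y − 41.3)² = 147.53²; (x − 46.1)² + (y − 50.6)² = 136.67².
Subtracting the N_01 equation from the N_02 and N_03 equations removes the quadratic terms:
-56.4 x − 128.2 y = 10027.13
257.2 x − 109.6 y = 3838.94
Solving the 2×2 system: x ≈ -15.5, y ≈ -71.4 km.

(-15.5, -71.4)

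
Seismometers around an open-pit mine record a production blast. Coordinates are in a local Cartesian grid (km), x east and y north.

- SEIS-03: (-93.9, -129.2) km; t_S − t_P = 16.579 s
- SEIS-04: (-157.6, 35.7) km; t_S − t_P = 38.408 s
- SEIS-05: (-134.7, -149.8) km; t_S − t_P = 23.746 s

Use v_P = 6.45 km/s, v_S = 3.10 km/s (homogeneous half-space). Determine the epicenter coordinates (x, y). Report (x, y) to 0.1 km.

5.0 km east, -125.9 km north

Distance from S−P lag: d = Δt · v_P v_S / (v_P − v_S) = Δt · (6.45·3.10)/(6.45−3.10) ≈ 5.9687·Δt.
So d_SEIS-03 = 98.95, d_SEIS-04 = 229.24, d_SEIS-05 = 141.73 km.
Circle about each station: (x + 93.9)² + (y + 129.2)² = 98.95²; (x + 157.6)² + (y − 35.7)² = 229.24²; (x + 134.7)² + (y + 149.8)² = 141.73².
Subtracting the SEIS-03 equation from the SEIS-04 and SEIS-05 equations removes the quadratic terms:
-127.4 x + 329.8 y = -42157.48
-81.6 x − 41.2 y = 4777.99
Solving the 2×2 system: x ≈ 5.0, y ≈ -125.9 km.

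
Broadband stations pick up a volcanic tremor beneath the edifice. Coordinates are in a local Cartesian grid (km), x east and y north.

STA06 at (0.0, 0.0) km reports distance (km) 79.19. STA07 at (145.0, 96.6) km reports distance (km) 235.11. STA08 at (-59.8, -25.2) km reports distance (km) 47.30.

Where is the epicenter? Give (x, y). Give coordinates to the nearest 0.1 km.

Circle about each station: x² + y² = 79.19²; (x − 145.0)² + (y − 96.6)² = 235.11²; (x + 59.8)² + (y + 25.2)² = 47.30².
Subtracting the STA06 equation from the STA07 and STA08 equations removes the quadratic terms:
290.0 x + 193.2 y = -18649.10
-119.6 x − 50.4 y = 8244.85
Solving the 2×2 system: x ≈ -76.9, y ≈ 18.9 km.
Check against STA06 (with the unrounded x, y): √(x²+y²) = 79.20 ≈ 79.19 km. ✓

(-76.9, 18.9)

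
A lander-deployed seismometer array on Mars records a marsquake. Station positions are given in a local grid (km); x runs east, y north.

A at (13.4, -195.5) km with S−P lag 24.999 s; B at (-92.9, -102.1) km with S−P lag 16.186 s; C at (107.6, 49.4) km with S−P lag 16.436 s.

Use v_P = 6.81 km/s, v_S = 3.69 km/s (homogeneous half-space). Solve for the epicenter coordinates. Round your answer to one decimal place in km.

Distance from S−P lag: d = Δt · v_P v_S / (v_P − v_S) = Δt · (6.81·3.69)/(6.81−3.69) ≈ 8.0541·Δt.
So d_A = 201.35, d_B = 130.36, d_C = 132.38 km.
Circle about each station: (x − 13.4)² + (y + 195.5)² = 201.35²; (x + 92.9)² + (y + 102.1)² = 130.36²; (x − 107.6)² + (y − 49.4)² = 132.38².
Subtracting the A equation from the B and C equations removes the quadratic terms:
-212.6 x + 186.8 y = 4203.10
188.4 x + 489.8 y = -1364.33
Solving the 2×2 system: x ≈ -16.6, y ≈ 3.6 km.
Check against A (with the unrounded x, y): √((x − 13.4)²+(y + 195.5)²) = 201.35 ≈ 201.35 km. ✓

(-16.6, 3.6)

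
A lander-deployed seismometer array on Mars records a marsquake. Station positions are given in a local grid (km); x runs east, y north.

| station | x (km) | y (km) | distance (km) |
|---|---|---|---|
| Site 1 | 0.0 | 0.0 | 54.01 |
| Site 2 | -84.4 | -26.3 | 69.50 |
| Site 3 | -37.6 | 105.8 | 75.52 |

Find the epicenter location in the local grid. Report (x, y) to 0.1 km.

Circle about each station: x² + y² = 54.01²; (x + 84.4)² + (y + 26.3)² = 69.50²; (x + 37.6)² + (y − 105.8)² = 75.52².
Subtracting the Site 1 equation from the Site 2 and Site 3 equations removes the quadratic terms:
-168.8 x − 52.6 y = 5901.88
-75.2 x + 211.6 y = 9821.21
Solving the 2×2 system: x ≈ -44.5, y ≈ 30.6 km.
Check against Site 1 (with the unrounded x, y): √(x²+y²) = 54.00 ≈ 54.01 km. ✓

-44.5 km east, 30.6 km north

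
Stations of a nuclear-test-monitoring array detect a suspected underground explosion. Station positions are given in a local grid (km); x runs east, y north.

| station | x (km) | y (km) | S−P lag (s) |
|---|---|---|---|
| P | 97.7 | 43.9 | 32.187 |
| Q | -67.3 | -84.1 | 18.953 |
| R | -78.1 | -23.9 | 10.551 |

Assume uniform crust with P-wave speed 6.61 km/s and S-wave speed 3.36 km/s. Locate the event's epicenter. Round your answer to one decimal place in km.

Distance from S−P lag: d = Δt · v_P v_S / (v_P − v_S) = Δt · (6.61·3.36)/(6.61−3.36) ≈ 6.8337·Δt.
So d_P = 219.96, d_Q = 129.52, d_R = 72.10 km.
Circle about each station: (x − 97.7)² + (y − 43.9)² = 219.96²; (x + 67.3)² + (y + 84.1)² = 129.52²; (x + 78.1)² + (y + 23.9)² = 72.10².
Subtracting the P equation from the Q and R equations removes the quadratic terms:
-330.0 x − 256.0 y = 31736.57
-351.6 x − 135.6 y = 38382.31
Solving the 2×2 system: x ≈ -122.0, y ≈ 33.3 km.
Check against P (with the unrounded x, y): √((x − 97.7)²+(y − 43.9)²) = 219.97 ≈ 219.96 km. ✓

x ≈ -122.0 km, y ≈ 33.3 km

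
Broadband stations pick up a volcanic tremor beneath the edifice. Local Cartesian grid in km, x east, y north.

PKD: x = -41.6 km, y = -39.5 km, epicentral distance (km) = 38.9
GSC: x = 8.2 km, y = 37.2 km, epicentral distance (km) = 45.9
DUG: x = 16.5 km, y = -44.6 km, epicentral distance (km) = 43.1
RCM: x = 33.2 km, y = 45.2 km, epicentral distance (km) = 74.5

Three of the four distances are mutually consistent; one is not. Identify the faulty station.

Solve using three stations at a time. Using PKD, DUG, RCM (subtract circle equations pairwise → linear system) gives (x, y) ≈ (-13.0, -13.2).
Distances from that point to each station vs reported:
  PKD: calculated 38.8 vs reported 38.9 → residual 0.1 km
  GSC: calculated 54.7 vs reported 45.9 → residual 8.8 km
  DUG: calculated 43.1 vs reported 43.1 → residual 0.0 km
  RCM: calculated 74.5 vs reported 74.5 → residual 0.0 km
PKD, DUG, RCM are mutually consistent (residuals ≈ 0); GSC is off by 8.8 km.

GSC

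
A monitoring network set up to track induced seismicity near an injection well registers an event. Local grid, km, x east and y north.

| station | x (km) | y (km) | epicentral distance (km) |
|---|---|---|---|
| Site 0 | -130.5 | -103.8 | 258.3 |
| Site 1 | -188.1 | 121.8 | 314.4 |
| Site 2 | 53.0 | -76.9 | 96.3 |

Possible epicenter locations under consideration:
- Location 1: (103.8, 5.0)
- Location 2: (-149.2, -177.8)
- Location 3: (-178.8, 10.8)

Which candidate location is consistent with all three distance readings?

Location 1

For each candidate, compare |candidate − station| to the reported distance:
Location 1: residuals Site 0 0.0, Site 1 0.0, Site 2 0.1 → max 0.1 km
Location 2: residuals Site 0 182.0, Site 1 12.3, Site 2 129.7 → max 182.0 km
Location 3: residuals Site 0 133.9, Site 1 203.0, Site 2 151.5 → max 203.0 km
Only Location 1 has all residuals ≈ 0.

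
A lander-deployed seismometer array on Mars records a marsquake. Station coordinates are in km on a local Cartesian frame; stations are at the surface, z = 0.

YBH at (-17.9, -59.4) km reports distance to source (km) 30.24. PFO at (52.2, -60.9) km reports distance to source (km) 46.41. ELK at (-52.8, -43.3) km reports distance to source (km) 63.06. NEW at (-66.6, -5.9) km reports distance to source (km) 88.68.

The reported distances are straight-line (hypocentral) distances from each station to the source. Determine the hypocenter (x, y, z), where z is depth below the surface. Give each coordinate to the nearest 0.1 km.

Each station gives a sphere (x−x_i)² + (y−y_i)² + z² = d_i² (stations at z=0).
Subtracting the YBH sphere from PFO and ELK: z² cancels, leaving linear equations in x and y:
140.2 x − 3.0 y = 1345.45
-69.8 x + 32.2 y = -2248.15
Solving: x ≈ 8.497, y ≈ -51.400 km (keep extra digits for the depth step; rounded: 8.5, -51.4).
Then from the YBH sphere: z² = 30.24² − (x + 17.9)² − (y + 59.4)² with x = 8.497, y = -51.400, so z ≈ 12.396 ≈ 12.4 km.
Check against NEW (with the unrounded solution): distance 88.68 ≈ 88.68 km. ✓

(8.5, -51.4, 12.4)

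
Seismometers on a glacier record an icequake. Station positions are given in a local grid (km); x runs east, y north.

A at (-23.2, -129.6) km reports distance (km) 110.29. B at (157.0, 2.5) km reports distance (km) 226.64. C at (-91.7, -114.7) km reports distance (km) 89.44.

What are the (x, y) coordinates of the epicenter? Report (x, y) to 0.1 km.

Circle about each station: (x + 23.2)² + (y + 129.6)² = 110.29²; (x − 157.0)² + (y − 2.5)² = 226.64²; (x + 91.7)² + (y + 114.7)² = 89.44².
Subtracting pairs of circle equations eliminates x²+y² and gives linear equations (the radical axes):
360.4 x + 264.2 y = -31880.96
-137.0 x + 29.8 y = 8394.95
Solving the 2×2 system: x ≈ -67.5, y ≈ -28.6 km.
Check against A (with the unrounded x, y): √((x + 23.2)²+(y + 129.6)²) = 110.29 ≈ 110.29 km. ✓

-67.5 km east, -28.6 km north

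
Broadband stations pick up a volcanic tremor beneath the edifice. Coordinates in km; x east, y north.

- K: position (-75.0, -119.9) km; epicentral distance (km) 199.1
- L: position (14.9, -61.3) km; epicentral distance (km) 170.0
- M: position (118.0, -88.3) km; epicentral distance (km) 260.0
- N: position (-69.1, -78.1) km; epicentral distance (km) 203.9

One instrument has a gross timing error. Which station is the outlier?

Solve using three stations at a time. Using K, L, M (subtract circle equations pairwise → linear system) gives (x, y) ≈ (-80.9, 79.1).
Distances from that point to each station vs reported:
  K: calculated 199.1 vs reported 199.1 → residual 0.0 km
  L: calculated 170.0 vs reported 170.0 → residual 0.0 km
  M: calculated 260.0 vs reported 260.0 → residual 0.0 km
  N: calculated 157.6 vs reported 203.9 → residual 46.3 km
K, L, M are mutually consistent (residuals ≈ 0); N is off by 46.3 km.

N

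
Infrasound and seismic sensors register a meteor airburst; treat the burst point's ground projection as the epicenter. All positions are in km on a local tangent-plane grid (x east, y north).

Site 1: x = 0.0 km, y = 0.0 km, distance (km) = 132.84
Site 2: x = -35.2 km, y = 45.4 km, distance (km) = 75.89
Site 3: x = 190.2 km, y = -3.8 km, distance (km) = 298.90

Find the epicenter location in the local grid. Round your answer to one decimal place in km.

x ≈ -91.4 km, y ≈ 96.4 km

Circle about each station: x² + y² = 132.84²; (x + 35.2)² + (y − 45.4)² = 75.89²; (x − 190.2)² + (y + 3.8)² = 298.90².
Subtracting pairs of circle equations eliminates x²+y² and gives linear equations (the radical axes):
-70.4 x + 90.8 y = 15187.37
380.4 x − 7.6 y = -35504.26
Solving the 2×2 system: x ≈ -91.4, y ≈ 96.4 km.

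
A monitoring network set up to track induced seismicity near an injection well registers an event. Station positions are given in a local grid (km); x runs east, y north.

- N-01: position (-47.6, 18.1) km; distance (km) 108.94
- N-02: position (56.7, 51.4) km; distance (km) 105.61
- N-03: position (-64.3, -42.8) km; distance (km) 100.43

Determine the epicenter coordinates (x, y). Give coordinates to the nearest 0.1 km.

Circle about each station: (x + 47.6)² + (y − 18.1)² = 108.94²; (x − 56.7)² + (y − 51.4)² = 105.61²; (x + 64.3)² + (y + 42.8)² = 100.43².
Subtracting pairs of circle equations eliminates x²+y² and gives linear equations (the radical axes):
208.6 x + 66.6 y = 3977.93
-33.4 x − 121.8 y = 5154.70
Solving the 2×2 system: x ≈ 35.7, y ≈ -52.1 km.
Check against N-01 (with the unrounded x, y): √((x + 47.6)²+(y − 18.1)²) = 108.95 ≈ 108.94 km. ✓

35.7 km east, -52.1 km north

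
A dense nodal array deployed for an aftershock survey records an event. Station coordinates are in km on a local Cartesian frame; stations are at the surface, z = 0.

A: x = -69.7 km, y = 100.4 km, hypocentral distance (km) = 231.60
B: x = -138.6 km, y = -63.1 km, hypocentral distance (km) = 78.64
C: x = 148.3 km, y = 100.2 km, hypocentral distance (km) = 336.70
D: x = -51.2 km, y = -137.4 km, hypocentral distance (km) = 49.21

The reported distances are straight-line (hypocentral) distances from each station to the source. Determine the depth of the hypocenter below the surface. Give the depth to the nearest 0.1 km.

13.1 km

Each station gives a sphere (x−x_i)² + (y−y_i)² + z² = d_i² (stations at z=0).
Subtracting the A sphere from B and C: z² cancels, leaving linear equations in x and y:
-137.8 x − 327.0 y = 55707.63
436.0 x − 0.4 y = -42633.65
Solving: x ≈ -97.902, y ≈ -129.103 km (keep extra digits for the depth step; rounded: -97.9, -129.1).
Then from the A sphere: z² = 231.60² − (x + 69.7)² − (y − 100.4)² with x = -97.902, y = -129.103, so z ≈ 13.099 ≈ 13.1 km.
Check against D (with the unrounded solution): distance 49.21 ≈ 49.21 km. ✓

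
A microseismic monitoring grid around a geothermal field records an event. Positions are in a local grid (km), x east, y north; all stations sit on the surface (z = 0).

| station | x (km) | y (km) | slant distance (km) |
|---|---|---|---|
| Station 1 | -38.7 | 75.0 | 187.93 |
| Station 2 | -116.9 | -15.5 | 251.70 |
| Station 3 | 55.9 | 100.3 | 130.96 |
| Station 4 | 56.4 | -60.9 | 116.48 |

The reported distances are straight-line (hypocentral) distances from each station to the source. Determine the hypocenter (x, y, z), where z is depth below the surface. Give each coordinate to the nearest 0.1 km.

x ≈ 125.7 km, y ≈ 8.8 km, depth ≈ 62.5 km

Each station gives a sphere (x−x_i)² + (y−y_i)² + z² = d_i² (stations at z=0).
Subtracting the Station 1 sphere from Station 2 and Station 3: z² cancels, leaving linear equations in x and y:
-156.4 x − 181.0 y = -21252.04
189.2 x + 50.6 y = 24229.37
Solving: x ≈ 125.712, y ≈ 8.788 km (keep extra digits for the depth step; rounded: 125.7, 8.8).
Then from the Station 1 sphere: z² = 187.93² − (x + 38.7)² − (y − 75.0)² with x = 125.712, y = 8.788, so z ≈ 62.469 ≈ 62.5 km.
Check against Station 4 (with the unrounded solution): distance 116.46 ≈ 116.48 km. ✓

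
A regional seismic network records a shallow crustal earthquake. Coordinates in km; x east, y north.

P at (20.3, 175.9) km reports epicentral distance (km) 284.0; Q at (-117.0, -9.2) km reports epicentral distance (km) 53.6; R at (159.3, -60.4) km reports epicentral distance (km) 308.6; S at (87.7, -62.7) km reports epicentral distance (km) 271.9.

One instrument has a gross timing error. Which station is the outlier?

S

Solve using three stations at a time. Using P, Q, R (subtract circle equations pairwise → linear system) gives (x, y) ≈ (-149.2, -52.0).
Distances from that point to each station vs reported:
  P: calculated 284.0 vs reported 284.0 → residual 0.0 km
  Q: calculated 53.5 vs reported 53.6 → residual 0.1 km
  R: calculated 308.6 vs reported 308.6 → residual 0.0 km
  S: calculated 237.1 vs reported 271.9 → residual 34.8 km
P, Q, R are mutually consistent (residuals ≈ 0); S is off by 34.8 km.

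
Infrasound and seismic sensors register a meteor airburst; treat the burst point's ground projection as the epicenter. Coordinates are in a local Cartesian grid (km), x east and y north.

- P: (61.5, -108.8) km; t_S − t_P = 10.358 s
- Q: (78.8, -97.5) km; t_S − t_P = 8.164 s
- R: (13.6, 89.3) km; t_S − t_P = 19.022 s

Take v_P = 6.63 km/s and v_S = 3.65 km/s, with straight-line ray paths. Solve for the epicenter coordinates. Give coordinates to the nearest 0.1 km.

Distance from S−P lag: d = Δt · v_P v_S / (v_P − v_S) = Δt · (6.63·3.65)/(6.63−3.65) ≈ 8.1206·Δt.
So d_P = 84.11, d_Q = 66.30, d_R = 154.47 km.
Circle about each station: (x − 61.5)² + (y + 108.8)² = 84.11²; (x − 78.8)² + (y + 97.5)² = 66.30²; (x − 13.6)² + (y − 89.3)² = 154.47².
Subtracting the P equation from the Q and R equations removes the quadratic terms:
34.6 x + 22.6 y = 2774.80
-95.8 x + 396.2 y = -24246.73
Solving the 2×2 system: x ≈ 103.8, y ≈ -36.1 km.
Check against P (with the unrounded x, y): √((x − 61.5)²+(y + 108.8)²) = 84.10 ≈ 84.11 km. ✓

103.8 km east, -36.1 km north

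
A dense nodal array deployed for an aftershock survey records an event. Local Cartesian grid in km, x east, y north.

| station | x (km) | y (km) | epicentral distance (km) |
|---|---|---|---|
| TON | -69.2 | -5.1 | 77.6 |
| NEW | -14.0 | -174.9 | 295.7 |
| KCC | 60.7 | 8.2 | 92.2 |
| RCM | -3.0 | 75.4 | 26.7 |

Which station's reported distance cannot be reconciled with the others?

Solve using three stations at a time. Using TON, KCC, RCM (subtract circle equations pairwise → linear system) gives (x, y) ≈ (-19.2, 54.2).
Distances from that point to each station vs reported:
  TON: calculated 77.6 vs reported 77.6 → residual 0.0 km
  NEW: calculated 229.2 vs reported 295.7 → residual 66.5 km
  KCC: calculated 92.2 vs reported 92.2 → residual 0.0 km
  RCM: calculated 26.7 vs reported 26.7 → residual 0.0 km
TON, KCC, RCM are mutually consistent (residuals ≈ 0); NEW is off by 66.5 km.

NEW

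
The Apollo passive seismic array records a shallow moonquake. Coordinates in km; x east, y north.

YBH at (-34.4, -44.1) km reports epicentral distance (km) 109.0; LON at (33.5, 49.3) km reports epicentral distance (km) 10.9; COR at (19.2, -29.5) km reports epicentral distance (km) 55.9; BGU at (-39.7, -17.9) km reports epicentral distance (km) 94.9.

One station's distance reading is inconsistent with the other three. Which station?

Solve using three stations at a time. Using YBH, LON, BGU (subtract circle equations pairwise → linear system) gives (x, y) ≈ (36.5, 38.7).
Distances from that point to each station vs reported:
  YBH: calculated 109.0 vs reported 109.0 → residual 0.0 km
  LON: calculated 11.0 vs reported 10.9 → residual 0.1 km
  COR: calculated 70.4 vs reported 55.9 → residual 14.5 km
  BGU: calculated 94.9 vs reported 94.9 → residual 0.0 km
YBH, LON, BGU are mutually consistent (residuals ≈ 0); COR is off by 14.5 km.

COR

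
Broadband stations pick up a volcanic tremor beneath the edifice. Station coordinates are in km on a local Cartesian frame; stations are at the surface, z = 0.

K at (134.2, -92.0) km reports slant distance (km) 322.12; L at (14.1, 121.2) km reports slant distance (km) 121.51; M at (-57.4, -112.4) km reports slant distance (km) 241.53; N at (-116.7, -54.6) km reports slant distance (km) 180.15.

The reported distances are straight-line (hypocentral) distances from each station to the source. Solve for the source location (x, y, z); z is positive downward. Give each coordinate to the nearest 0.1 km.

(-104.1, 122.9, 28.1)

Each station gives a sphere (x−x_i)² + (y−y_i)² + z² = d_i² (stations at z=0).
Subtracting the K sphere from L and M: z² cancels, leaving linear equations in x and y:
-240.2 x + 426.4 y = 77411.22
-383.2 x − 40.8 y = 34879.43
Solving: x ≈ -104.107, y ≈ 122.900 km (keep extra digits for the depth step; rounded: -104.1, 122.9).
Then from the K sphere: z² = 322.12² − (x − 134.2)² − (y + 92.0)² with x = -104.107, y = 122.900, so z ≈ 28.090 ≈ 28.1 km.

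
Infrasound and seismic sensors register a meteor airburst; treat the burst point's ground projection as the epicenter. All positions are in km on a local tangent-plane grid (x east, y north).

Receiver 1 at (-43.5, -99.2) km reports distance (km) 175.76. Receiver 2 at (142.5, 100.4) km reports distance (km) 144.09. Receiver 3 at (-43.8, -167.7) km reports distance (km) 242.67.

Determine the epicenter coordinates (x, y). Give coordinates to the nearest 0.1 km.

1.5 km east, 70.7 km north

Circle about each station: (x + 43.5)² + (y + 99.2)² = 175.76²; (x − 142.5)² + (y − 100.4)² = 144.09²; (x + 43.8)² + (y + 167.7)² = 242.67².
Subtracting the Receiver 1 equation from the Receiver 2 and Receiver 3 equations removes the quadratic terms:
372.0 x + 399.2 y = 28783.17
-0.6 x − 137.0 y = -9688.31
Solving the 2×2 system: x ≈ 1.5, y ≈ 70.7 km.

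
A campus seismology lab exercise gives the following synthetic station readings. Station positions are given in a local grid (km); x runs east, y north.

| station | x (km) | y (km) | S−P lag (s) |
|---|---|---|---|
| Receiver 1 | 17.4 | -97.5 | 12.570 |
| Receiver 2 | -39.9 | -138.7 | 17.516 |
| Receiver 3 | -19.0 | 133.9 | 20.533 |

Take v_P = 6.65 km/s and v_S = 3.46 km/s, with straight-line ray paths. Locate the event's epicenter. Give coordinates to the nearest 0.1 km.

-18.4 km east, -14.2 km north

Distance from S−P lag: d = Δt · v_P v_S / (v_P − v_S) = Δt · (6.65·3.46)/(6.65−3.46) ≈ 7.2129·Δt.
So d_Receiver 1 = 90.67, d_Receiver 2 = 126.34, d_Receiver 3 = 148.10 km.
Circle about each station: (x − 17.4)² + (y + 97.5)² = 90.67²; (x + 39.9)² + (y + 138.7)² = 126.34²; (x + 19.0)² + (y − 133.9)² = 148.10².
Subtracting pairs of circle equations eliminates x²+y² and gives linear equations (the radical axes):
-114.6 x − 82.4 y = 3279.94
-72.8 x + 462.8 y = -5231.36
Solving the 2×2 system: x ≈ -18.4, y ≈ -14.2 km.
Check against Receiver 1 (with the unrounded x, y): √((x − 17.4)²+(y + 97.5)²) = 90.67 ≈ 90.67 km. ✓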